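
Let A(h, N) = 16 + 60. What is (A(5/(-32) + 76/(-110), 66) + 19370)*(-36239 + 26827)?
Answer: -183025752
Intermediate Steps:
A(h, N) = 76
(A(5/(-32) + 76/(-110), 66) + 19370)*(-36239 + 26827) = (76 + 19370)*(-36239 + 26827) = 19446*(-9412) = -183025752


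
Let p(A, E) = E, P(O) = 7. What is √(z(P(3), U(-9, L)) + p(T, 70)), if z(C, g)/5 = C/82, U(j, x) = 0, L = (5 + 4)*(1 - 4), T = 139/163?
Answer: 5*√18942/82 ≈ 8.3921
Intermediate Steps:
T = 139/163 (T = 139*(1/163) = 139/163 ≈ 0.85276)
L = -27 (L = 9*(-3) = -27)
z(C, g) = 5*C/82 (z(C, g) = 5*(C/82) = 5*C/82)
√(z(P(3), U(-9, L)) + p(T, 70)) = √((5/82)*7 + 70) = √(35/82 + 70) = √(5775/82) = 5*√18942/82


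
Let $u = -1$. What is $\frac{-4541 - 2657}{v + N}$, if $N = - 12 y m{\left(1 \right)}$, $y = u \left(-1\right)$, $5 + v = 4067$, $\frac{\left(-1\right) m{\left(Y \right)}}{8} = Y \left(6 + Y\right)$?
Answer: $- \frac{3599}{2367} \approx -1.5205$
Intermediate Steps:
$m{\left(Y \right)} = - 8 Y \left(6 + Y\right)$
$v = 4062$ ($v = -5 + 4067 = 4062$)
$y = 1$ ($y = \left(-1\right) \left(-1\right) = 1$)
$N = 672$ ($N = \left(-12\right) 1 \left(\left(-8\right) 1 \left(6 + 1\right)\right) = - 12 \left(\left(-8\right) 1 \cdot 7\right) = \left(-12\right) \left(-56\right) = 672$)
$\frac{-4541 - 2657}{v + N} = \frac{-4541 - 2657}{4062 + 672} = - \frac{7198}{4734} = \left(-7198\right) \frac{1}{4734} = - \frac{3599}{2367}$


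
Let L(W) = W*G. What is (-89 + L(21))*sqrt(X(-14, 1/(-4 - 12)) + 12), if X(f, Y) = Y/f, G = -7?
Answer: -59*sqrt(37646)/14 ≈ -817.68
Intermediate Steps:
L(W) = -7*W (L(W) = W*(-7) = -7*W)
(-89 + L(21))*sqrt(X(-14, 1/(-4 - 12)) + 12) = (-89 - 7*21)*sqrt(1/(-4 - 12*(-14)) + 12) = (-89 - 147)*sqrt(-1/14/(-16) + 12) = -236*sqrt(-1/16*(-1/14) + 12) = -236*sqrt(1/224 + 12) = -59*sqrt(37646)/14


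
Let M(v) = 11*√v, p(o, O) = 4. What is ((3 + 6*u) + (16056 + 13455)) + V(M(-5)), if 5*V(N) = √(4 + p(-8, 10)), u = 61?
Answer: 29880 + 2*√2/5 ≈ 29881.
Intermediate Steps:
V(N) = 2*√2/5 (V(N) = √(4 + 4)/5 = √8/5 = (2*√2)/5 = 2*√2/5)
((3 + 6*u) + (16056 + 13455)) + V(M(-5)) = ((3 + 6*61) + (16056 + 13455)) + 2*√2/5 = ((3 + 366) + 29511) + 2*√2/5 = (369 + 29511) + 2*√2/5 = 29880 + 2*√2/5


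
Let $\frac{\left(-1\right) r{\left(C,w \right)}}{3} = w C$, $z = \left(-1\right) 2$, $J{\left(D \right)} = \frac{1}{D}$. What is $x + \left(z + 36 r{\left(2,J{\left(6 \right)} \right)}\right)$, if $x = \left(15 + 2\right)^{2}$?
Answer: $251$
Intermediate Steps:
$x = 289$ ($x = 17^{2} = 289$)
$z = -2$
$r{\left(C,w \right)} = - 3 C w$ ($r{\left(C,w \right)} = - 3 w C = - 3 C w$)
$x + \left(z + 36 r{\left(2,J{\left(6 \right)} \right)}\right) = 289 + \left(-2 + 36 \left(\left(-3\right) 2 \cdot \frac{1}{6}\right)\right) = 289 + \left(-2 + 36 \left(-1\right)\right) = 289 - 38 = 251$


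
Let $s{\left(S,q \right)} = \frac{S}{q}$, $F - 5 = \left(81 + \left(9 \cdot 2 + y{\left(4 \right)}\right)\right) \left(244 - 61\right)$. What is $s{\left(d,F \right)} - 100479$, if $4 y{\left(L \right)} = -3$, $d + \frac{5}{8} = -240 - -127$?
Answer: $- \frac{14456718471}{143878} \approx -1.0048 \cdot 10^{5}$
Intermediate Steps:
$d = - \frac{909}{8}$ ($d = - \frac{5}{8} - 113 = - \frac{909}{8} \approx -113.63$)
$y{\left(L \right)} = - \frac{3}{4}$ ($y{\left(L \right)} = \frac{1}{4} \left(-3\right) = - \frac{3}{4}$)
$F = \frac{71939}{4}$ ($F = 5 + \left(81 + \left(9 \cdot 2 - \frac{3}{4}\right)\right) \left(244 - 61\right) = 5 + \left(81 + \left(18 - \frac{3}{4}\right)\right) 183 = 5 + \left(81 + \frac{69}{4}\right) 183 = 5 + \frac{393}{4} \cdot 183 = 5 + \frac{71919}{4} = \frac{71939}{4} \approx 17985.0$)
$s{\left(d,F \right)} - 100479 = - \frac{909}{8 \cdot \frac{71939}{4}} - 100479 = \left(- \frac{909}{8}\right) \frac{4}{71939} - 100479 = - \frac{909}{143878} - 100479 = - \frac{14456718471}{143878}$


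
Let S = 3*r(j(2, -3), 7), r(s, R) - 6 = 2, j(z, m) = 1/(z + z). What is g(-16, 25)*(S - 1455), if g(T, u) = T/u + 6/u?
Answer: 2862/5 ≈ 572.40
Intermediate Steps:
j(z, m) = 1/(2*z)
r(s, R) = 8 (r(s, R) = 6 + 2 = 8)
S = 24 (S = 3*8 = 24)
g(T, u) = 6/u + T/u
g(-16, 25)*(S - 1455) = ((6 - 16)/25)*(24 - 1455) = ((1/25)*(-10))*(-1431) = -⅖*(-1431) = 2862/5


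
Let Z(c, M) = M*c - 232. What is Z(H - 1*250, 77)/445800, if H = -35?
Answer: -22177/445800 ≈ -0.049747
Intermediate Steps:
Z(c, M) = -232 + M*c
Z(H - 1*250, 77)/445800 = (-232 + 77*(-35 - 1*250))/445800 = (-232 + 77*(-35 - 250))*(1/445800) = (-232 + 77*(-285))*(1/445800) = (-232 - 21945)*(1/445800) = -22177*1/445800 = -22177/445800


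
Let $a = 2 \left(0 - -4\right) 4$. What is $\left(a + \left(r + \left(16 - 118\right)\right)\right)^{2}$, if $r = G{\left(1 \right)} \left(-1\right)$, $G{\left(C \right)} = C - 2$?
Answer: $4761$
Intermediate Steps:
$G{\left(C \right)} = -2 + C$
$r = 1$ ($r = \left(-2 + 1\right) \left(-1\right) = \left(-1\right) \left(-1\right) = 1$)
$a = 32$ ($a = 2 \left(0 + 4\right) 4 = 2 \cdot 4 \cdot 4 = 8 \cdot 4 = 32$)
$\left(a + \left(r + \left(16 - 118\right)\right)\right)^{2} = \left(32 + \left(1 + \left(16 - 118\right)\right)\right)^{2} = \left(32 + \left(1 - 102\right)\right)^{2} = \left(32 - 101\right)^{2} = \left(-69\right)^{2} = 4761$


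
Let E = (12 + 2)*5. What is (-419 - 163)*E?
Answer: -40740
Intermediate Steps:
E = 70 (E = 14*5 = 70)
(-419 - 163)*E = (-419 - 163)*70 = -582*70 = -40740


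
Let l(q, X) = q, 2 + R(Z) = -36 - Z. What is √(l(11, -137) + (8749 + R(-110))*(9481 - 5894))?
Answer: √31640938 ≈ 5625.0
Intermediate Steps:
R(Z) = -38 - Z (R(Z) = -2 + (-36 - Z) = -38 - Z)
√(l(11, -137) + (8749 + R(-110))*(9481 - 5894)) = √(11 + (8749 + (-38 - 1*(-110)))*(9481 - 5894)) = √(11 + (8749 + (-38 + 110))*3587) = √(11 + (8749 + 72)*3587) = √(11 + 8821*3587) = √(11 + 31640927) = √31640938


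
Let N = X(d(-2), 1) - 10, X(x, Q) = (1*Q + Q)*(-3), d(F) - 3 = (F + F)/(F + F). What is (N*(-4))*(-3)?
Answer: -192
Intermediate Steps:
d(F) = 4 (d(F) = 3 + (F + F)/(F + F) = 3 + (2*F)/((2*F)) = 3 + (2*F)*(1/(2*F)) = 3 + 1 = 4)
X(x, Q) = -6*Q (X(x, Q) = (Q + Q)*(-3) = (2*Q)*(-3) = -6*Q)
N = -16 (N = -6*1 - 10 = -6 - 10 = -16)
(N*(-4))*(-3) = -16*(-4)*(-3) = 64*(-3) = -192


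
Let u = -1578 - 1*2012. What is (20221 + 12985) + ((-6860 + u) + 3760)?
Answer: 26516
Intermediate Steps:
u = -3590 (u = -1578 - 2012 = -3590)
(20221 + 12985) + ((-6860 + u) + 3760) = (20221 + 12985) + ((-6860 - 3590) + 3760) = 33206 + (-10450 + 3760) = 33206 - 6690 = 26516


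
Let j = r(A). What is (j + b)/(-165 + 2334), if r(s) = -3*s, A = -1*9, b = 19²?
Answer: 388/2169 ≈ 0.17888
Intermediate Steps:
b = 361
A = -9
j = 27 (j = -3*(-9) = 27)
(j + b)/(-165 + 2334) = (27 + 361)/(-165 + 2334) = 388/2169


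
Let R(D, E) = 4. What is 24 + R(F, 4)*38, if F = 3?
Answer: 176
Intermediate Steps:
24 + R(F, 4)*38 = 24 + 4*38 = 24 + 152 = 176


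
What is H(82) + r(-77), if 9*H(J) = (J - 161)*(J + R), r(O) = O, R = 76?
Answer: -13175/9 ≈ -1463.9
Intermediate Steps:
H(J) = (-161 + J)*(76 + J)/9 (H(J) = ((J - 161)*(J + 76))/9 = ((-161 + J)*(76 + J))/9 = (-161 + J)*(76 + J)/9)
H(82) + r(-77) = (-12236/9 - 85/9*82 + (1/9)*82**2) - 77 = (-12236/9 - 6970/9 + (1/9)*6724) - 77 = (-12236/9 - 6970/9 + 6724/9) - 77 = -12482/9 - 77 = -13175/9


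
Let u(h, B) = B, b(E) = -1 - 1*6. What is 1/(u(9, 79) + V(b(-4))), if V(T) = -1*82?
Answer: -⅓ ≈ -0.33333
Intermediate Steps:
b(E) = -7 (b(E) = -1 - 6 = -7)
V(T) = -82
1/(u(9, 79) + V(b(-4))) = 1/(79 - 82) = 1/(-3) = -⅓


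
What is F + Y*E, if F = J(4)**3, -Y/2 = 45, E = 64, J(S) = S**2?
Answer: -1664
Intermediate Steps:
Y = -90 (Y = -2*45 = -90)
F = 4096 (F = (4**2)**3 = 16**3 = 4096)
F + Y*E = 4096 - 90*64 = 4096 - 5760 = -1664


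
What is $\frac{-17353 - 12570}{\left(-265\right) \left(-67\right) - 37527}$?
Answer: $\frac{29923}{19772} \approx 1.5134$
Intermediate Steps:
$\frac{-17353 - 12570}{\left(-265\right) \left(-67\right) - 37527} = - \frac{29923}{17755 - 37527} = - \frac{29923}{-19772} = \left(-29923\right) \left(- \frac{1}{19772}\right) = \frac{29923}{19772}$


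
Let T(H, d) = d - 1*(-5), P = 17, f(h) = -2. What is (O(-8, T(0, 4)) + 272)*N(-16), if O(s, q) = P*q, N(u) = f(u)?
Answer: -850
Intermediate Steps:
N(u) = -2
T(H, d) = 5 + d (T(H, d) = d + 5 = 5 + d)
O(s, q) = 17*q
(O(-8, T(0, 4)) + 272)*N(-16) = (17*(5 + 4) + 272)*(-2) = (17*9 + 272)*(-2) = (153 + 272)*(-2) = 425*(-2) = -850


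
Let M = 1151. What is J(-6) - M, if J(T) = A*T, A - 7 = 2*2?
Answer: -1217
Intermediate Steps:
A = 11 (A = 7 + 2*2 = 7 + 4 = 11)
J(T) = 11*T
J(-6) - M = 11*(-6) - 1*1151 = -66 - 1151 = -1217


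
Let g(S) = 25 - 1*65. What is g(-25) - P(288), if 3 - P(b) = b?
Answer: 245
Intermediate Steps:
g(S) = -40 (g(S) = 25 - 65 = -40)
P(b) = 3 - b
g(-25) - P(288) = -40 - (3 - 1*288) = -40 - (3 - 288) = -40 - 1*(-285) = -40 + 285 = 245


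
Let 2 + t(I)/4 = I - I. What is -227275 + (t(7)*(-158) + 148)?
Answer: -225863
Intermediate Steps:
t(I) = -8 (t(I) = -8 + 4*(I - I) = -8 + 4*0 = -8 + 0 = -8)
-227275 + (t(7)*(-158) + 148) = -227275 + (-8*(-158) + 148) = -227275 + (1264 + 148) = -227275 + 1412 = -225863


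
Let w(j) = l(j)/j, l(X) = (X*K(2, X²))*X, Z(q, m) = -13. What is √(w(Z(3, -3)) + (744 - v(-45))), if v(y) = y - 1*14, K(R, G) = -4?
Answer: 3*√95 ≈ 29.240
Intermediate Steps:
l(X) = -4*X² (l(X) = (X*(-4))*X = (-4*X)*X = -4*X²)
v(y) = -14 + y (v(y) = y - 14 = -14 + y)
w(j) = -4*j (w(j) = (-4*j²)/j = -4*j)
√(w(Z(3, -3)) + (744 - v(-45))) = √(-4*(-13) + (744 - (-14 - 45))) = √(52 + (744 - 1*(-59))) = √(52 + (744 + 59)) = √(52 + 803) = √855 = 3*√95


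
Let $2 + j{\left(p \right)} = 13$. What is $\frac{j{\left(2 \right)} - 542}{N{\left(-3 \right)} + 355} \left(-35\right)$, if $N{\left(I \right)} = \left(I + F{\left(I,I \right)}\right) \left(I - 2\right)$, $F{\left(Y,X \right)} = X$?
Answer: $\frac{531}{11} \approx 48.273$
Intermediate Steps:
$j{\left(p \right)} = 11$ ($j{\left(p \right)} = -2 + 13 = 11$)
$N{\left(I \right)} = 2 I \left(-2 + I\right)$ ($N{\left(I \right)} = \left(I + I\right) \left(I - 2\right) = 2 I \left(-2 + I\right)$)
$\frac{j{\left(2 \right)} - 542}{N{\left(-3 \right)} + 355} \left(-35\right) = \frac{11 - 542}{2 \left(-3\right) \left(-2 - 3\right) + 355} \left(-35\right) = - \frac{531}{2 \left(-3\right) \left(-5\right) + 355} \left(-35\right) = - \frac{531}{30 + 355} \left(-35\right) = - \frac{531}{385} \left(-35\right) = \left(-531\right) \frac{1}{385} \left(-35\right) = \left(- \frac{531}{385}\right) \left(-35\right) = \frac{531}{11}$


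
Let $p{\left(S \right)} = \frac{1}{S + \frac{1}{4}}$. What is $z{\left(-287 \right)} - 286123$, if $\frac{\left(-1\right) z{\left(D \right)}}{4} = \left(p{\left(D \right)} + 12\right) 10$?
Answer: $- \frac{328733481}{1147} \approx -2.866 \cdot 10^{5}$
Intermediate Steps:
$p{\left(S \right)} = \frac{1}{\frac{1}{4} + S}$ ($p{\left(S \right)} = \frac{1}{S + \frac{1}{4}} = \frac{1}{\frac{1}{4} + S}$)
$z{\left(D \right)} = -480 - \frac{160}{1 + 4 D}$ ($z{\left(D \right)} = - 4 \left(\frac{4}{1 + 4 D} + 12\right) 10 = - 4 \left(12 + \frac{4}{1 + 4 D}\right) 10 = - 4 \left(120 + \frac{40}{1 + 4 D}\right) = -480 - \frac{160}{1 + 4 D}$)
$z{\left(-287 \right)} - 286123 = \frac{640 \left(-1 - -861\right)}{1 + 4 \left(-287\right)} - 286123 = \frac{640 \left(-1 + 861\right)}{1 - 1148} - 286123 = 640 \frac{1}{-1147} \cdot 860 - 286123 = 640 \left(- \frac{1}{1147}\right) 860 - 286123 = - \frac{550400}{1147} - 286123 = - \frac{328733481}{1147}$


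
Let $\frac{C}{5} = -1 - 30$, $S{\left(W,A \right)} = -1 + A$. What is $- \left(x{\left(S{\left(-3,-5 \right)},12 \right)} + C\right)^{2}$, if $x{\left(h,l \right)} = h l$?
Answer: $-51529$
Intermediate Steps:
$C = -155$ ($C = 5 \left(-1 - 30\right) = 5 \left(-31\right) = -155$)
$- \left(x{\left(S{\left(-3,-5 \right)},12 \right)} + C\right)^{2} = - \left(\left(-1 - 5\right) 12 - 155\right)^{2} = - \left(\left(-6\right) 12 - 155\right)^{2} = - \left(-72 - 155\right)^{2} = - \left(-227\right)^{2} = \left(-1\right) 51529 = -51529$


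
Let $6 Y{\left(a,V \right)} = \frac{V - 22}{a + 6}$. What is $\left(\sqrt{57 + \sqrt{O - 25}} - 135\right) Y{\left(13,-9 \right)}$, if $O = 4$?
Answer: $\frac{1395}{38} - \frac{31 \sqrt{57 + i \sqrt{21}}}{114} \approx 34.656 - 0.082461 i$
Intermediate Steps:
$Y{\left(a,V \right)} = \frac{-22 + V}{6 \left(6 + a\right)}$ ($Y{\left(a,V \right)} = \frac{\left(V - 22\right) \frac{1}{a + 6}}{6} = \frac{\left(-22 + V\right) \frac{1}{6 + a}}{6} = \frac{\frac{1}{6 + a} \left(-22 + V\right)}{6} = \frac{-22 + V}{6 \left(6 + a\right)}$)
$\left(\sqrt{57 + \sqrt{O - 25}} - 135\right) Y{\left(13,-9 \right)} = \left(\sqrt{57 + \sqrt{4 - 25}} - 135\right) \frac{-22 - 9}{6 \left(6 + 13\right)} = \left(\sqrt{57 + \sqrt{-21}} - 135\right) \frac{1}{6} \cdot \frac{1}{19} \left(-31\right) = \left(\sqrt{57 + i \sqrt{21}} - 135\right) \frac{1}{6} \cdot \frac{1}{19} \left(-31\right) = \left(-135 + \sqrt{57 + i \sqrt{21}}\right) \left(- \frac{31}{114}\right) = \frac{1395}{38} - \frac{31 \sqrt{57 + i \sqrt{21}}}{114}$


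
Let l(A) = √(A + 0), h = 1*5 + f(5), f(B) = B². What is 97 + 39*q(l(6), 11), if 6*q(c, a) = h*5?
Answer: 1072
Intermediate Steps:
h = 30 (h = 1*5 + 5² = 5 + 25 = 30)
l(A) = √A
q(c, a) = 25 (q(c, a) = (30*5)/6 = (⅙)*150 = 25)
97 + 39*q(l(6), 11) = 97 + 39*25 = 97 + 975 = 1072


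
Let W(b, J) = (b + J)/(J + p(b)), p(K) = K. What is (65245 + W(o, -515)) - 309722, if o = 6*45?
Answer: -244476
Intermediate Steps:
o = 270
W(b, J) = 1 (W(b, J) = (b + J)/(J + b) = (J + b)/(J + b) = 1)
(65245 + W(o, -515)) - 309722 = (65245 + 1) - 309722 = 65246 - 309722 = -244476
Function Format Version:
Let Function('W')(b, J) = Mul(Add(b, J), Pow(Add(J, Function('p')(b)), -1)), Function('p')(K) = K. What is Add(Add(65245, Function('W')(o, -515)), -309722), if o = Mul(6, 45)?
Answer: -244476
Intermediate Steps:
o = 270
Function('W')(b, J) = 1 (Function('W')(b, J) = Mul(Add(b, J), Pow(Add(J, b), -1)) = Mul(Add(J, b), Pow(Add(J, b), -1)) = 1)
Add(Add(65245, Function('W')(o, -515)), -309722) = Add(Add(65245, 1), -309722) = Add(65246, -309722) = -244476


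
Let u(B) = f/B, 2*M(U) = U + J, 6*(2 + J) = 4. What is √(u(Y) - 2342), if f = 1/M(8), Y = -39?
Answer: 3*I*√4397770/130 ≈ 48.394*I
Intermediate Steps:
J = -4/3 (J = -2 + (⅙)*4 = -2 + ⅔ = -4/3 ≈ -1.3333)
M(U) = -⅔ + U/2 (M(U) = (U - 4/3)/2 = (-4/3 + U)/2 = -⅔ + U/2)
f = 3/10 (f = 1/(-⅔ + (½)*8) = 1/(-⅔ + 4) = 1/(10/3) = 3/10 ≈ 0.30000)
u(B) = 3/(10*B)
√(u(Y) - 2342) = √((3/10)/(-39) - 2342) = √((3/10)*(-1/39) - 2342) = √(-1/130 - 2342) = √(-304461/130) = 3*I*√4397770/130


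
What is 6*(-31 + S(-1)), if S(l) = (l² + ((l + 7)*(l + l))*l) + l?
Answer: -114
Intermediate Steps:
S(l) = l + l² + 2*l²*(7 + l) (S(l) = (l² + ((7 + l)*(2*l))*l) + l = (l² + (2*l*(7 + l))*l) + l = (l² + 2*l²*(7 + l)) + l = l + l² + 2*l²*(7 + l))
6*(-31 + S(-1)) = 6*(-31 - (1 + 2*(-1)² + 15*(-1))) = 6*(-31 - (1 + 2*1 - 15)) = 6*(-31 - (1 + 2 - 15)) = 6*(-31 - 1*(-12)) = 6*(-31 + 12) = 6*(-19) = -114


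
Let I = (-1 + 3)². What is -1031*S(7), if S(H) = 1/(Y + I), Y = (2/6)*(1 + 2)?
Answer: -1031/5 ≈ -206.20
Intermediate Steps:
Y = 1 (Y = (2*(⅙))*3 = (⅓)*3 = 1)
I = 4 (I = 2² = 4)
S(H) = ⅕ (S(H) = 1/(1 + 4) = 1/5 = ⅕)
-1031*S(7) = -1031*⅕ = -1031/5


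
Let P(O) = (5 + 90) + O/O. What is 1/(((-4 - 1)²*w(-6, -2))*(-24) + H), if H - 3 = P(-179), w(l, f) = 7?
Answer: -1/4101 ≈ -0.00024384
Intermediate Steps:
P(O) = 96 (P(O) = 95 + 1 = 96)
H = 99 (H = 3 + 96 = 99)
1/(((-4 - 1)²*w(-6, -2))*(-24) + H) = 1/(((-4 - 1)²*7)*(-24) + 99) = 1/(((-5)²*7)*(-24) + 99) = 1/((25*7)*(-24) + 99) = 1/(175*(-24) + 99) = 1/(-4200 + 99) = 1/(-4101) = -1/4101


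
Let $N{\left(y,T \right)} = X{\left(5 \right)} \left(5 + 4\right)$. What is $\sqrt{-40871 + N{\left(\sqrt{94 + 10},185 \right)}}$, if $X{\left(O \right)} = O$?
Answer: $i \sqrt{40826} \approx 202.05 i$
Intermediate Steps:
$N{\left(y,T \right)} = 45$ ($N{\left(y,T \right)} = 5 \left(5 + 4\right) = 5 \cdot 9 = 45$)
$\sqrt{-40871 + N{\left(\sqrt{94 + 10},185 \right)}} = \sqrt{-40871 + 45} = \sqrt{-40826} = i \sqrt{40826}$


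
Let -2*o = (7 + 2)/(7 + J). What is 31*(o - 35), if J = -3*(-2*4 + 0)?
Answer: -2179/2 ≈ -1089.5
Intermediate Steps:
J = 24 (J = -3*(-8 + 0) = -3*(-8) = 24)
o = -9/62 (o = -(7 + 2)/(2*(7 + 24)) = -9/(2*31) = -½*9/31 = -9/62 ≈ -0.14516)
31*(o - 35) = 31*(-9/62 - 35) = 31*(-2179/62) = -2179/2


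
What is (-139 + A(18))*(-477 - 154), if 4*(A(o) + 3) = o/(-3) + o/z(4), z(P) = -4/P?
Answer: 93388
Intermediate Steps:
A(o) = -3 - o/3 (A(o) = -3 + (o/(-3) + o/((-4/4)))/4 = -3 + (o*(-1/3) + o/((-4*1/4)))/4 = -3 + (-o/3 + o/(-1))/4 = -3 + (-o/3 + o*(-1))/4 = -3 + (-o/3 - o)/4 = -3 + (-4*o/3)/4 = -3 - o/3)
(-139 + A(18))*(-477 - 154) = (-139 + (-3 - 1/3*18))*(-477 - 154) = (-139 + (-3 - 6))*(-631) = (-139 - 9)*(-631) = -148*(-631) = 93388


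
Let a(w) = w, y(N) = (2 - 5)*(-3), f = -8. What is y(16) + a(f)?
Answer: 1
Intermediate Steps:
y(N) = 9 (y(N) = -3*(-3) = 9)
y(16) + a(f) = 9 - 8 = 1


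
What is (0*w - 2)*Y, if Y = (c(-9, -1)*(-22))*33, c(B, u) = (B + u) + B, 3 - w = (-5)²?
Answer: -27588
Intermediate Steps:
w = -22 (w = 3 - 1*(-5)² = 3 - 1*25 = 3 - 25 = -22)
c(B, u) = u + 2*B
Y = 13794 (Y = ((-1 + 2*(-9))*(-22))*33 = ((-1 - 18)*(-22))*33 = -19*(-22)*33 = 418*33 = 13794)
(0*w - 2)*Y = (0*(-22) - 2)*13794 = (0 - 2)*13794 = -2*13794 = -27588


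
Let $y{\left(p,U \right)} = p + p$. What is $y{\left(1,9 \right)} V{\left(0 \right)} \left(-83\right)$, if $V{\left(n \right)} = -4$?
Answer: $664$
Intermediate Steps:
$y{\left(p,U \right)} = 2 p$
$y{\left(1,9 \right)} V{\left(0 \right)} \left(-83\right) = 2 \cdot 1 \left(-4\right) \left(-83\right) = 2 \left(-4\right) \left(-83\right) = \left(-8\right) \left(-83\right) = 664$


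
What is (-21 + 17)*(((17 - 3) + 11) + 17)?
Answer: -168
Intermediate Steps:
(-21 + 17)*(((17 - 3) + 11) + 17) = -4*((14 + 11) + 17) = -4*(25 + 17) = -4*42 = -168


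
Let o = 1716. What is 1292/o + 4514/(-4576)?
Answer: -1603/6864 ≈ -0.23354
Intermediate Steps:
1292/o + 4514/(-4576) = 1292/1716 + 4514/(-4576) = 1292*(1/1716) + 4514*(-1/4576) = 323/429 - 2257/2288 = -1603/6864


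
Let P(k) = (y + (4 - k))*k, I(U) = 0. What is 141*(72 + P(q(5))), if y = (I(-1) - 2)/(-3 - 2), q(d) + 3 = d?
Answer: 54144/5 ≈ 10829.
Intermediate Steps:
q(d) = -3 + d
y = 2/5 (y = (0 - 2)/(-3 - 2) = -2/(-5) = -2*(-1/5) = 2/5 ≈ 0.40000)
P(k) = k*(22/5 - k) (P(k) = (2/5 + (4 - k))*k = (22/5 - k)*k = k*(22/5 - k))
141*(72 + P(q(5))) = 141*(72 + (-3 + 5)*(22 - 5*(-3 + 5))/5) = 141*(72 + (1/5)*2*(22 - 5*2)) = 141*(72 + (1/5)*2*(22 - 10)) = 141*(72 + (1/5)*2*12) = 141*(72 + 24/5) = 141*(384/5) = 54144/5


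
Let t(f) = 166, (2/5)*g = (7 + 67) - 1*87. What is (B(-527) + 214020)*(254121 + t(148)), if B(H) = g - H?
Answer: 109096497323/2 ≈ 5.4548e+10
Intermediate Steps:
g = -65/2 (g = 5*((7 + 67) - 1*87)/2 = 5*(74 - 87)/2 = (5/2)*(-13) = -65/2 ≈ -32.500)
B(H) = -65/2 - H
(B(-527) + 214020)*(254121 + t(148)) = ((-65/2 - 1*(-527)) + 214020)*(254121 + 166) = ((-65/2 + 527) + 214020)*254287 = (989/2 + 214020)*254287 = (429029/2)*254287 = 109096497323/2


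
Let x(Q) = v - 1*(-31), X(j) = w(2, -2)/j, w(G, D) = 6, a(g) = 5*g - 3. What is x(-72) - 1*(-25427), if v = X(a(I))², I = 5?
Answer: 3080427/121 ≈ 25458.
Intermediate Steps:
a(g) = -3 + 5*g
X(j) = 6/j
v = 9/121 (v = (6/(-3 + 5*5))² = (6/(-3 + 25))² = (6/22)² = (6*(1/22))² = (3/11)² = 9/121 ≈ 0.074380)
x(Q) = 3760/121 (x(Q) = 9/121 - 1*(-31) = 9/121 + 31 = 3760/121)
x(-72) - 1*(-25427) = 3760/121 - 1*(-25427) = 3760/121 + 25427 = 3080427/121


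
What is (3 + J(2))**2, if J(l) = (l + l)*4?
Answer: 361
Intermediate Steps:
J(l) = 8*l (J(l) = (2*l)*4 = 8*l)
(3 + J(2))**2 = (3 + 8*2)**2 = (3 + 16)**2 = 19**2 = 361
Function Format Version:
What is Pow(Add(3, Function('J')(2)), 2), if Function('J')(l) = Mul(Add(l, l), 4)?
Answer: 361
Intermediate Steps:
Function('J')(l) = Mul(8, l) (Function('J')(l) = Mul(Mul(2, l), 4) = Mul(8, l))
Pow(Add(3, Function('J')(2)), 2) = Pow(Add(3, Mul(8, 2)), 2) = Pow(Add(3, 16), 2) = Pow(19, 2) = 361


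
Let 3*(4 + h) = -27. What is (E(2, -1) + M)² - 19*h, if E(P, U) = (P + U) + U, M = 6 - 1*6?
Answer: 247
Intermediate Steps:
M = 0 (M = 6 - 6 = 0)
h = -13 (h = -4 + (⅓)*(-27) = -4 - 9 = -13)
E(P, U) = P + 2*U
(E(2, -1) + M)² - 19*h = ((2 + 2*(-1)) + 0)² - 19*(-13) = ((2 - 2) + 0)² + 247 = (0 + 0)² + 247 = 0² + 247 = 0 + 247 = 247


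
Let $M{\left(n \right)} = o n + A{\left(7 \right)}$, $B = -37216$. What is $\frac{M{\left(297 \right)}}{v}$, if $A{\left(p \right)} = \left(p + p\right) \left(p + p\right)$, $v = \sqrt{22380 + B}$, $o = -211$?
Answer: $\frac{62471 i \sqrt{3709}}{7418} \approx 512.88 i$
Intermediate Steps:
$v = 2 i \sqrt{3709}$ ($v = \sqrt{22380 - 37216} = \sqrt{-14836} = 2 i \sqrt{3709} \approx 121.8 i$)
$A{\left(p \right)} = 4 p^{2}$ ($A{\left(p \right)} = 2 p 2 p = 4 p^{2}$)
$M{\left(n \right)} = 196 - 211 n$ ($M{\left(n \right)} = - 211 n + 4 \cdot 7^{2} = - 211 n + 4 \cdot 49 = - 211 n + 196 = 196 - 211 n$)
$\frac{M{\left(297 \right)}}{v} = \frac{196 - 62667}{2 i \sqrt{3709}} = \left(196 - 62667\right) \left(- \frac{i \sqrt{3709}}{7418}\right) = - 62471 \left(- \frac{i \sqrt{3709}}{7418}\right) = \frac{62471 i \sqrt{3709}}{7418}$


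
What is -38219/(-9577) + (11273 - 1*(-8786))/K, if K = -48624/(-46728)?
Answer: 374105950415/19403002 ≈ 19281.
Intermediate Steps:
K = 2026/1947 (K = -48624*(-1/46728) = 2026/1947 ≈ 1.0406)
-38219/(-9577) + (11273 - 1*(-8786))/K = -38219/(-9577) + (11273 - 1*(-8786))/(2026/1947) = -38219*(-1/9577) + (11273 + 8786)*(1947/2026) = 38219/9577 + 20059*(1947/2026) = 38219/9577 + 39054873/2026 = 374105950415/19403002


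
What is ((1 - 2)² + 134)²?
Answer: 18225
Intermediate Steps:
((1 - 2)² + 134)² = ((-1)² + 134)² = (1 + 134)² = 135² = 18225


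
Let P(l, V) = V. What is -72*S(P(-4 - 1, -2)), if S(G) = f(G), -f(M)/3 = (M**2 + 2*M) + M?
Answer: -432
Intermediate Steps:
f(M) = -9*M - 3*M**2 (f(M) = -3*((M**2 + 2*M) + M) = -3*(M**2 + 3*M) = -9*M - 3*M**2)
S(G) = -3*G*(3 + G)
-72*S(P(-4 - 1, -2)) = -(-216)*(-2)*(3 - 2) = -(-216)*(-2) = -72*6 = -432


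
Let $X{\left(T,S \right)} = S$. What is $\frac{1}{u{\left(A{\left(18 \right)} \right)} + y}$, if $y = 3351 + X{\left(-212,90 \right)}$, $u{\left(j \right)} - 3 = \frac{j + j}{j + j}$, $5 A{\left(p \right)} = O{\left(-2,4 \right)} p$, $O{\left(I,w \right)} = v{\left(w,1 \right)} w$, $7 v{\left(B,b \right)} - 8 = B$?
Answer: $\frac{1}{3445} \approx 0.00029028$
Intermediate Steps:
$v{\left(B,b \right)} = \frac{8}{7} + \frac{B}{7}$
$O{\left(I,w \right)} = w \left(\frac{8}{7} + \frac{w}{7}\right)$ ($O{\left(I,w \right)} = \left(\frac{8}{7} + \frac{w}{7}\right) w = w \left(\frac{8}{7} + \frac{w}{7}\right)$)
$A{\left(p \right)} = \frac{48 p}{35}$ ($A{\left(p \right)} = \frac{\frac{1}{7} \cdot 4 \left(8 + 4\right) p}{5} = \frac{\frac{1}{7} \cdot 4 \cdot 12 p}{5} = \frac{\frac{48}{7} p}{5} = \frac{48 p}{35}$)
$u{\left(j \right)} = 4$ ($u{\left(j \right)} = 3 + \frac{j + j}{j + j} = 3 + \frac{2 j}{2 j} = 3 + 2 j \frac{1}{2 j} = 3 + 1 = 4$)
$y = 3441$ ($y = 3351 + 90 = 3441$)
$\frac{1}{u{\left(A{\left(18 \right)} \right)} + y} = \frac{1}{4 + 3441} = \frac{1}{3445}$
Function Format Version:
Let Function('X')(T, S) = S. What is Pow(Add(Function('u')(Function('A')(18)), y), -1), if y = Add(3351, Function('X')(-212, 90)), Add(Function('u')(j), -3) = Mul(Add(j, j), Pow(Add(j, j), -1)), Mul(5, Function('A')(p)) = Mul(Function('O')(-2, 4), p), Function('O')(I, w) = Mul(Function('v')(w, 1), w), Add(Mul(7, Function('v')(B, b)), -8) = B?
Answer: Rational(1, 3445) ≈ 0.00029028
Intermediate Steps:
Function('v')(B, b) = Add(Rational(8, 7), Mul(Rational(1, 7), B))
Function('O')(I, w) = Mul(w, Add(Rational(8, 7), Mul(Rational(1, 7), w))) (Function('O')(I, w) = Mul(Add(Rational(8, 7), Mul(Rational(1, 7), w)), w) = Mul(w, Add(Rational(8, 7), Mul(Rational(1, 7), w))))
Function('A')(p) = Mul(Rational(48, 35), p) (Function('A')(p) = Mul(Rational(1, 5), Mul(Mul(Rational(1, 7), 4, Add(8, 4)), p)) = Mul(Rational(1, 5), Mul(Mul(Rational(1, 7), 4, 12), p)) = Mul(Rational(1, 5), Mul(Rational(48, 7), p)) = Mul(Rational(48, 35), p))
Function('u')(j) = 4 (Function('u')(j) = Add(3, Mul(Add(j, j), Pow(Add(j, j), -1))) = Add(3, Mul(Mul(2, j), Pow(Mul(2, j), -1))) = Add(3, Mul(Mul(2, j), Mul(Rational(1, 2), Pow(j, -1)))) = Add(3, 1) = 4)
y = 3441 (y = Add(3351, 90) = 3441)
Pow(Add(Function('u')(Function('A')(18)), y), -1) = Pow(Add(4, 3441), -1) = Pow(3445, -1) = Rational(1, 3445)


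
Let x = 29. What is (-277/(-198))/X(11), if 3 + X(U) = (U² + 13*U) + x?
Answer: 277/57420 ≈ 0.0048241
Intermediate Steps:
X(U) = 26 + U² + 13*U (X(U) = -3 + ((U² + 13*U) + 29) = -3 + (29 + U² + 13*U) = 26 + U² + 13*U)
(-277/(-198))/X(11) = (-277/(-198))/(26 + 11² + 13*11) = (-277*(-1/198))/(26 + 121 + 143) = (277/198)/290 = (277/198)*(1/290) = 277/57420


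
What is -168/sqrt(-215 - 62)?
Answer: 168*I*sqrt(277)/277 ≈ 10.094*I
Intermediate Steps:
-168/sqrt(-215 - 62) = -168/sqrt(-277) = -168/(I*sqrt(277)) = -I*sqrt(277)/277*(-168) = 168*I*sqrt(277)/277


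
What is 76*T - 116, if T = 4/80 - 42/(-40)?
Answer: -162/5 ≈ -32.400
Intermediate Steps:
T = 11/10 (T = 4*(1/80) - 42*(-1/40) = 1/20 + 21/20 = 11/10 ≈ 1.1000)
76*T - 116 = 76*(11/10) - 116 = 418/5 - 116 = -162/5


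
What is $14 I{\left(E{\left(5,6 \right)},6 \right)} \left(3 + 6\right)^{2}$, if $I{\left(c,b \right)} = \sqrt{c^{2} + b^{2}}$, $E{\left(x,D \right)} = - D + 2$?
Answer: $2268 \sqrt{13} \approx 8177.4$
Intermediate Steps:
$E{\left(x,D \right)} = 2 - D$
$I{\left(c,b \right)} = \sqrt{b^{2} + c^{2}}$
$14 I{\left(E{\left(5,6 \right)},6 \right)} \left(3 + 6\right)^{2} = 14 \sqrt{6^{2} + \left(2 - 6\right)^{2}} \left(3 + 6\right)^{2} = 14 \sqrt{36 + \left(2 - 6\right)^{2}} \cdot 9^{2} = 14 \sqrt{36 + \left(-4\right)^{2}} \cdot 81 = 14 \sqrt{36 + 16} \cdot 81 = 14 \sqrt{52} \cdot 81 = 14 \cdot 2 \sqrt{13} \cdot 81 = 28 \sqrt{13} \cdot 81 = 2268 \sqrt{13}$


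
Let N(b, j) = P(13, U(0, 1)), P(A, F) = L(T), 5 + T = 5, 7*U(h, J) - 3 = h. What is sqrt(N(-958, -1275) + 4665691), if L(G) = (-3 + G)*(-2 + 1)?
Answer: sqrt(4665694) ≈ 2160.0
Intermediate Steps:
U(h, J) = 3/7 + h/7
T = 0 (T = -5 + 5 = 0)
L(G) = 3 - G (L(G) = (-3 + G)*(-1) = 3 - G)
P(A, F) = 3 (P(A, F) = 3 - 1*0 = 3 + 0 = 3)
N(b, j) = 3
sqrt(N(-958, -1275) + 4665691) = sqrt(3 + 4665691) = sqrt(4665694)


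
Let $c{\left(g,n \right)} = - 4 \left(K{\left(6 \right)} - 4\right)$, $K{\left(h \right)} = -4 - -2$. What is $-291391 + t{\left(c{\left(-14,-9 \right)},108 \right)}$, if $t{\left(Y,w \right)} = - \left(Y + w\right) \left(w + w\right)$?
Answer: $-319903$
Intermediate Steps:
$K{\left(h \right)} = -2$ ($K{\left(h \right)} = -4 + 2 = -2$)
$c{\left(g,n \right)} = 24$ ($c{\left(g,n \right)} = - 4 \left(-2 - 4\right) = \left(-4\right) \left(-6\right) = 24$)
$t{\left(Y,w \right)} = - 2 w \left(Y + w\right)$ ($t{\left(Y,w \right)} = - \left(Y + w\right) 2 w = - 2 w \left(Y + w\right)$)
$-291391 + t{\left(c{\left(-14,-9 \right)},108 \right)} = -291391 - 216 \left(24 + 108\right) = -291391 - 216 \cdot 132 = -291391 - 28512 = -319903$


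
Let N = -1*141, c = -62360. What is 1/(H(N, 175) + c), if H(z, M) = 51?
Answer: -1/62309 ≈ -1.6049e-5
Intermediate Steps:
N = -141
1/(H(N, 175) + c) = 1/(51 - 62360) = 1/(-62309) = -1/62309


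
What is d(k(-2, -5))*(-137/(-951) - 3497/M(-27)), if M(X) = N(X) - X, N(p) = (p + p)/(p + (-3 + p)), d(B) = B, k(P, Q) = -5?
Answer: 105190910/168327 ≈ 624.92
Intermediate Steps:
N(p) = 2*p/(-3 + 2*p) (N(p) = (2*p)/(-3 + 2*p) = 2*p/(-3 + 2*p))
M(X) = -X + 2*X/(-3 + 2*X) (M(X) = 2*X/(-3 + 2*X) - X = -X + 2*X/(-3 + 2*X))
d(k(-2, -5))*(-137/(-951) - 3497/M(-27)) = -5*(-137/(-951) - 3497*(-(-3 + 2*(-27))/(27*(5 - 2*(-27))))) = -5*(-137*(-1/951) - 3497*(-(-3 - 54)/(27*(5 + 54)))) = -5*(137/951 - 3497/((-27*59/(-57)))) = -5*(137/951 - 3497/((-27*(-1/57)*59))) = -5*(137/951 - 3497/531/19) = -5*(137/951 - 3497*19/531) = -5*(137/951 - 66443/531) = -5*(-21038182/168327) = 105190910/168327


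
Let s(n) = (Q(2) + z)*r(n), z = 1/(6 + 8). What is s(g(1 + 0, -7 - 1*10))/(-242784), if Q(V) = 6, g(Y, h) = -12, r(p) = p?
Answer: 85/283248 ≈ 0.00030009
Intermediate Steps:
z = 1/14 ≈ 0.071429
s(n) = 85*n/14 (s(n) = (6 + 1/14)*n = 85*n/14)
s(g(1 + 0, -7 - 1*10))/(-242784) = ((85/14)*(-12))/(-242784) = -510/7*(-1/242784) = 85/283248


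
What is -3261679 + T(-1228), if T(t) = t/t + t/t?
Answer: -3261677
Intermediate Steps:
T(t) = 2 (T(t) = 1 + 1 = 2)
-3261679 + T(-1228) = -3261679 + 2 = -3261677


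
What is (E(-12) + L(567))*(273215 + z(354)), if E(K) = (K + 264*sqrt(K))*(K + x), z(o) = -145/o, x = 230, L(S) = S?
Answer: -66058370095/118 + 1855437440560*I*sqrt(3)/59 ≈ -5.5982e+8 + 5.447e+10*I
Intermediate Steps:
E(K) = (230 + K)*(K + 264*sqrt(K)) (E(K) = (K + 264*sqrt(K))*(K + 230) = (K + 264*sqrt(K))*(230 + K) = (230 + K)*(K + 264*sqrt(K)))
(E(-12) + L(567))*(273215 + z(354)) = (((-12)**2 + 230*(-12) + 264*(-12)**(3/2) + 60720*sqrt(-12)) + 567)*(273215 - 145/354) = ((144 - 2760 + 264*(-24*I*sqrt(3)) + 60720*(2*I*sqrt(3))) + 567)*(273215 - 145*1/354) = ((144 - 2760 - 6336*I*sqrt(3) + 121440*I*sqrt(3)) + 567)*(273215 - 145/354) = ((-2616 + 115104*I*sqrt(3)) + 567)*(96717965/354) = (-2049 + 115104*I*sqrt(3))*(96717965/354) = -66058370095/118 + 1855437440560*I*sqrt(3)/59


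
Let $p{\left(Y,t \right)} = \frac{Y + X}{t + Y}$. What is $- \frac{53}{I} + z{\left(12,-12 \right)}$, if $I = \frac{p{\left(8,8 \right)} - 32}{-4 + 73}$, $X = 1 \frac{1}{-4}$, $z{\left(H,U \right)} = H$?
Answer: $\frac{258252}{2017} \approx 128.04$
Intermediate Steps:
$X = - \frac{1}{4}$ ($X = 1 \left(- \frac{1}{4}\right) = - \frac{1}{4} \approx -0.25$)
$p{\left(Y,t \right)} = \frac{- \frac{1}{4} + Y}{Y + t}$ ($p{\left(Y,t \right)} = \frac{Y - \frac{1}{4}}{t + Y} = \frac{- \frac{1}{4} + Y}{Y + t}$)
$I = - \frac{2017}{4416}$ ($I = \frac{\frac{- \frac{1}{4} + 8}{8 + 8} - 32}{-4 + 73} = \frac{\frac{1}{16} \cdot \frac{31}{4} - 32}{69} = \left(\frac{1}{16} \cdot \frac{31}{4} - 32\right) \frac{1}{69} = \left(\frac{31}{64} - 32\right) \frac{1}{69} = \left(- \frac{2017}{64}\right) \frac{1}{69} = - \frac{2017}{4416} \approx -0.45675$)
$- \frac{53}{I} + z{\left(12,-12 \right)} = - \frac{53}{- \frac{2017}{4416}} + 12 = \left(-53\right) \left(- \frac{4416}{2017}\right) + 12 = \frac{234048}{2017} + 12 = \frac{258252}{2017}$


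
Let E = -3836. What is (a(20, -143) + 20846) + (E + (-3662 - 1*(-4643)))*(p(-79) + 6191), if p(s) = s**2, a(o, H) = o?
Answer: -35472494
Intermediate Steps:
(a(20, -143) + 20846) + (E + (-3662 - 1*(-4643)))*(p(-79) + 6191) = (20 + 20846) + (-3836 + (-3662 - 1*(-4643)))*((-79)**2 + 6191) = 20866 + (-3836 + (-3662 + 4643))*(6241 + 6191) = 20866 + (-3836 + 981)*12432 = 20866 - 2855*12432 = 20866 - 35493360 = -35472494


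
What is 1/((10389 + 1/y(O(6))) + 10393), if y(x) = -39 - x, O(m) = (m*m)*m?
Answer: 255/5299409 ≈ 4.8119e-5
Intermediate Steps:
O(m) = m³ (O(m) = m²*m = m³)
1/((10389 + 1/y(O(6))) + 10393) = 1/((10389 + 1/(-39 - 1*6³)) + 10393) = 1/((10389 + 1/(-39 - 1*216)) + 10393) = 1/((10389 + 1/(-39 - 216)) + 10393) = 1/((10389 + 1/(-255)) + 10393) = 1/((10389 - 1/255) + 10393) = 1/(2649194/255 + 10393) = 1/(5299409/255) = 255/5299409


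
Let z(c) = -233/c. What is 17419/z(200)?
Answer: -3483800/233 ≈ -14952.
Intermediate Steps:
17419/z(200) = 17419/((-233/200)) = 17419/((-233*1/200)) = 17419/(-233/200) = 17419*(-200/233) = -3483800/233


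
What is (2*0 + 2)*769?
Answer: 1538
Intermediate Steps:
(2*0 + 2)*769 = (0 + 2)*769 = 2*769 = 1538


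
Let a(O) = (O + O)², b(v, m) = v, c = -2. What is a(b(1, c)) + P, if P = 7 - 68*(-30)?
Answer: 2051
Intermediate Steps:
a(O) = 4*O² (a(O) = (2*O)² = 4*O²)
P = 2047 (P = 7 + 2040 = 2047)
a(b(1, c)) + P = 4*1² + 2047 = 4*1 + 2047 = 4 + 2047 = 2051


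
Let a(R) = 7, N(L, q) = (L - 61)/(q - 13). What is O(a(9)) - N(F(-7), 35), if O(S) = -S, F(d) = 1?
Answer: -47/11 ≈ -4.2727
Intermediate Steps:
N(L, q) = (-61 + L)/(-13 + q)
O(a(9)) - N(F(-7), 35) = -1*7 - (-61 + 1)/(-13 + 35) = -7 - (-60)/22 = -7 - 1*(-30/11) = -7 + 30/11 = -47/11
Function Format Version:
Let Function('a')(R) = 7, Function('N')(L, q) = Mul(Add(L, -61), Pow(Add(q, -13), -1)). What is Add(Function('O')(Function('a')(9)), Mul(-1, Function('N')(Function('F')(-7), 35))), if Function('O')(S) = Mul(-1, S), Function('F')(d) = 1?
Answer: Rational(-47, 11) ≈ -4.2727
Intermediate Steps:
Function('N')(L, q) = Mul(Pow(Add(-13, q), -1), Add(-61, L)) (Function('N')(L, q) = Mul(Add(-61, L), Pow(Add(-13, q), -1)) = Mul(Pow(Add(-13, q), -1), Add(-61, L)))
Add(Function('O')(Function('a')(9)), Mul(-1, Function('N')(Function('F')(-7), 35))) = Add(Mul(-1, 7), Mul(-1, Mul(Pow(Add(-13, 35), -1), Add(-61, 1)))) = Add(-7, Mul(-1, Mul(Pow(22, -1), -60))) = Add(-7, Mul(-1, Mul(Rational(1, 22), -60))) = Add(-7, Mul(-1, Rational(-30, 11))) = Add(-7, Rational(30, 11)) = Rational(-47, 11)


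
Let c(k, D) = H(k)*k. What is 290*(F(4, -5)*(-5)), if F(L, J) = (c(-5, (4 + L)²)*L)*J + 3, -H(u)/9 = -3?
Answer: -3919350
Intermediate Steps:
H(u) = 27 (H(u) = -9*(-3) = 27)
c(k, D) = 27*k
F(L, J) = 3 - 135*J*L (F(L, J) = ((27*(-5))*L)*J + 3 = (-135*L)*J + 3 = -135*J*L + 3 = 3 - 135*J*L)
290*(F(4, -5)*(-5)) = 290*((3 - 135*(-5)*4)*(-5)) = 290*((3 + 2700)*(-5)) = 290*(2703*(-5)) = 290*(-13515) = -3919350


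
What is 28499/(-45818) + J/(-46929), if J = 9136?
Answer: -1756022819/2150192922 ≈ -0.81668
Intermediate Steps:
28499/(-45818) + J/(-46929) = 28499/(-45818) + 9136/(-46929) = 28499*(-1/45818) + 9136*(-1/46929) = -28499/45818 - 9136/46929 = -1756022819/2150192922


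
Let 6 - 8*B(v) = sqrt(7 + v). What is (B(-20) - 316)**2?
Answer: (2522 + I*sqrt(13))**2/64 ≈ 99382.0 + 284.16*I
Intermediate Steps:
B(v) = 3/4 - sqrt(7 + v)/8
(B(-20) - 316)**2 = ((3/4 - sqrt(7 - 20)/8) - 316)**2 = ((3/4 - I*sqrt(13)/8) - 316)**2 = (-1261/4 - I*sqrt(13)/8)**2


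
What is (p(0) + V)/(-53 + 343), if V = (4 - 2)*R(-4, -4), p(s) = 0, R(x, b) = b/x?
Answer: 1/145 ≈ 0.0068966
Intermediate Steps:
V = 2 (V = (4 - 2)*(-4/(-4)) = 2*(-4*(-¼)) = 2*1 = 2)
(p(0) + V)/(-53 + 343) = (0 + 2)/(-53 + 343) = 2/290 = 2*(1/290) = 1/145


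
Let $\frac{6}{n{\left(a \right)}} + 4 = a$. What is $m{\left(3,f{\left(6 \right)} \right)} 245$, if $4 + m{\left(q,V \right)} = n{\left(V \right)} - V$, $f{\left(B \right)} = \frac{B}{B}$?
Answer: $-1715$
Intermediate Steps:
$n{\left(a \right)} = \frac{6}{-4 + a}$
$f{\left(B \right)} = 1$
$m{\left(q,V \right)} = -4 - V + \frac{6}{-4 + V}$ ($m{\left(q,V \right)} = -4 - \left(V - \frac{6}{-4 + V}\right) = -4 - V + \frac{6}{-4 + V}$)
$m{\left(3,f{\left(6 \right)} \right)} 245 = \frac{22 - 1^{2}}{-4 + 1} \cdot 245 = \frac{22 - 1}{-3} \cdot 245 = - \frac{22 - 1}{3} \cdot 245 = \left(- \frac{1}{3}\right) 21 \cdot 245 = \left(-7\right) 245 = -1715$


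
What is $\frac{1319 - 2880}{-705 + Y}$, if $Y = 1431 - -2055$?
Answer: $- \frac{1561}{2781} \approx -0.56131$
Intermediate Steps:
$Y = 3486$ ($Y = 1431 + 2055 = 3486$)
$\frac{1319 - 2880}{-705 + Y} = \frac{1319 - 2880}{-705 + 3486} = - \frac{1561}{2781}$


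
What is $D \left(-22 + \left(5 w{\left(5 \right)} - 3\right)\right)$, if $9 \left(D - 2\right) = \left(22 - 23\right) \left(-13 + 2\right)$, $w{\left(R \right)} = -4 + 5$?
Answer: $- \frac{580}{9} \approx -64.444$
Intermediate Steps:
$w{\left(R \right)} = 1$
$D = \frac{29}{9}$ ($D = 2 + \frac{\left(22 - 23\right) \left(-13 + 2\right)}{9} = 2 + \frac{\left(-1\right) \left(-11\right)}{9} = 2 + \frac{1}{9} \cdot 11 = 2 + \frac{11}{9} = \frac{29}{9} \approx 3.2222$)
$D \left(-22 + \left(5 w{\left(5 \right)} - 3\right)\right) = \frac{29 \left(-22 + \left(5 \cdot 1 - 3\right)\right)}{9} = \frac{29 \left(-22 + \left(5 - 3\right)\right)}{9} = \frac{29 \left(-22 + 2\right)}{9} = \frac{29}{9} \left(-20\right) = - \frac{580}{9}$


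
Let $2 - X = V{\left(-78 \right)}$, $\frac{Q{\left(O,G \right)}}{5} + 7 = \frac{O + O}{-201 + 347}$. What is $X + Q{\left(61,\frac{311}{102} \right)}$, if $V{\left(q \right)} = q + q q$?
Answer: $- \frac{440542}{73} \approx -6034.8$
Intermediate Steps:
$Q{\left(O,G \right)} = -35 + \frac{5 O}{73}$ ($Q{\left(O,G \right)} = -35 + 5 \frac{O + O}{-201 + 347} = -35 + 5 \frac{2 O}{146} = -35 + 5 \cdot 2 O \frac{1}{146} = -35 + 5 \frac{O}{73} = -35 + \frac{5 O}{73}$)
$V{\left(q \right)} = q + q^{2}$
$X = -6004$ ($X = 2 - - 78 \left(1 - 78\right) = 2 - \left(-78\right) \left(-77\right) = 2 - 6006 = -6004$)
$X + Q{\left(61,\frac{311}{102} \right)} = -6004 + \left(-35 + \frac{5}{73} \cdot 61\right) = -6004 + \left(-35 + \frac{305}{73}\right) = -6004 - \frac{2250}{73} = - \frac{440542}{73}$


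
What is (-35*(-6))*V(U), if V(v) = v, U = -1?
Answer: -210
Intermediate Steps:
(-35*(-6))*V(U) = -35*(-6)*(-1) = 210*(-1) = -210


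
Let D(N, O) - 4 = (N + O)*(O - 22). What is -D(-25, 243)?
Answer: -48182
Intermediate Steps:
D(N, O) = 4 + (-22 + O)*(N + O) (D(N, O) = 4 + (N + O)*(O - 22) = 4 + (N + O)*(-22 + O) = 4 + (-22 + O)*(N + O))
-D(-25, 243) = -(4 + 243² - 22*(-25) - 22*243 - 25*243) = -(4 + 59049 + 550 - 5346 - 6075) = -1*48182 = -48182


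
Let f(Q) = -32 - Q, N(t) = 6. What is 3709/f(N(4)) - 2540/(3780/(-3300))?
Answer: 5074933/2394 ≈ 2119.9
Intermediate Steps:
3709/f(N(4)) - 2540/(3780/(-3300)) = 3709/(-32 - 1*6) - 2540/(3780/(-3300)) = 3709/(-32 - 6) - 2540/(3780*(-1/3300)) = 3709/(-38) - 2540/(-63/55) = 3709*(-1/38) - 2540*(-55/63) = -3709/38 + 139700/63 = 5074933/2394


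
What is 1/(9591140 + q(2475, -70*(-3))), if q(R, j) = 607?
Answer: 1/9591747 ≈ 1.0426e-7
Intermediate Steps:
1/(9591140 + q(2475, -70*(-3))) = 1/(9591140 + 607) = 1/9591747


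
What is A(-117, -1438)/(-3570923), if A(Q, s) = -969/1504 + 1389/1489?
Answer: -646215/7996924937888 ≈ -8.0808e-8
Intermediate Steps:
A(Q, s) = 646215/2239456 (A(Q, s) = -969*1/1504 + 1389*(1/1489) = -969/1504 + 1389/1489 = 646215/2239456)
A(-117, -1438)/(-3570923) = (646215/2239456)/(-3570923) = (646215/2239456)*(-1/3570923) = -646215/7996924937888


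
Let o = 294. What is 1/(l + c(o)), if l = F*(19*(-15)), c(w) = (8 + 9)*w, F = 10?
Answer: 1/2148 ≈ 0.00046555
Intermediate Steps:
c(w) = 17*w
l = -2850 (l = 10*(19*(-15)) = 10*(-285) = -2850)
1/(l + c(o)) = 1/(-2850 + 17*294) = 1/(-2850 + 4998) = 1/2148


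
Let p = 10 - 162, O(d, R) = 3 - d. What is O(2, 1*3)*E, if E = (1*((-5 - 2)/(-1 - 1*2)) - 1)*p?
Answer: -608/3 ≈ -202.67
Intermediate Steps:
p = -152
E = -608/3 (E = (1*((-5 - 2)/(-1 - 1*2)) - 1)*(-152) = (1*(-7/(-1 - 2)) - 1)*(-152) = (1*(-7/(-3)) - 1)*(-152) = (1*(-7*(-1/3)) - 1)*(-152) = (1*(7/3) - 1)*(-152) = (7/3 - 1)*(-152) = (4/3)*(-152) = -608/3 ≈ -202.67)
O(2, 1*3)*E = (3 - 1*2)*(-608/3) = (3 - 2)*(-608/3) = 1*(-608/3) = -608/3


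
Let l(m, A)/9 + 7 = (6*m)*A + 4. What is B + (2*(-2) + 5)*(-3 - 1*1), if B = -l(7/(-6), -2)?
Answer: -103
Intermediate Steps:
l(m, A) = -27 + 54*A*m (l(m, A) = -63 + 9*((6*m)*A + 4) = -63 + 9*(6*A*m + 4) = -63 + 9*(4 + 6*A*m) = -63 + (36 + 54*A*m) = -27 + 54*A*m)
B = -99 (B = -(-27 + 54*(-2)*(7/(-6))) = -(-27 + 54*(-2)*(7*(-1/6))) = -(-27 + 54*(-2)*(-7/6)) = -(-27 + 126) = -1*99 = -99)
B + (2*(-2) + 5)*(-3 - 1*1) = -99 + (2*(-2) + 5)*(-3 - 1*1) = -99 + (-4 + 5)*(-3 - 1) = -99 + 1*(-4) = -99 - 4 = -103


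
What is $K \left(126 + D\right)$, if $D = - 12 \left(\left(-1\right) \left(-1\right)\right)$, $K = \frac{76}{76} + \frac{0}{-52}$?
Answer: $114$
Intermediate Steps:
$K = 1$ ($K = 76 \cdot \frac{1}{76} + 0 \left(- \frac{1}{52}\right) = 1 + 0 = 1$)
$D = -12$ ($D = \left(-12\right) 1 = -12$)
$K \left(126 + D\right) = 1 \left(126 - 12\right) = 1 \cdot 114 = 114$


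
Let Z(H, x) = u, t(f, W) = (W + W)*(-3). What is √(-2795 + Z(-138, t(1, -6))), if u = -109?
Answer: 22*I*√6 ≈ 53.889*I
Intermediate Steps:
t(f, W) = -6*W (t(f, W) = (2*W)*(-3) = -6*W)
Z(H, x) = -109
√(-2795 + Z(-138, t(1, -6))) = √(-2795 - 109) = √(-2904) = 22*I*√6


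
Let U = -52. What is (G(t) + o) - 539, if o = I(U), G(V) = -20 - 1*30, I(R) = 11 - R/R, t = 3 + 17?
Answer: -579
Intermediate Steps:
t = 20
I(R) = 10 (I(R) = 11 - 1*1 = 11 - 1 = 10)
G(V) = -50 (G(V) = -20 - 30 = -50)
o = 10
(G(t) + o) - 539 = (-50 + 10) - 539 = -40 - 539 = -579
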